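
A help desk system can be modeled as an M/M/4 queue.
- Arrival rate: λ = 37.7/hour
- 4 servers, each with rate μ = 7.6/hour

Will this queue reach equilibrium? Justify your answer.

Stability requires ρ = λ/(cμ) < 1
ρ = 37.7/(4 × 7.6) = 37.7/30.40 = 1.2401
Since 1.2401 ≥ 1, the system is UNSTABLE.
Need c > λ/μ = 37.7/7.6 = 4.96.
Minimum servers needed: c = 5.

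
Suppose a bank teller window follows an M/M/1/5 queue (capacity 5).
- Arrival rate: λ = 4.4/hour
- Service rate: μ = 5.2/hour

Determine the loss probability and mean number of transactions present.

ρ = λ/μ = 4.4/5.2 = 0.84615
P₀ = (1-ρ)/(1-ρ^(K+1)) = (1-0.84615)/(1-0.84615^6) = 0.1539/0.6330 = 0.2431
P_K = P₀×ρ^K = 0.2431 × 0.84615^5 = 0.2431 × 0.4337 = 0.1054
Blocking probability P_5 = 0.1054 (10.54%)
L = ρ[1 - (K+1)ρ^K + Kρ^(K+1)] / [(1-ρ)(1-ρ^(K+1))]
L = 0.84615 × (1 - 6×0.433747 + 5×0.367015) / ((1 - 0.84615) × (1 - 0.367015)) = 2.0209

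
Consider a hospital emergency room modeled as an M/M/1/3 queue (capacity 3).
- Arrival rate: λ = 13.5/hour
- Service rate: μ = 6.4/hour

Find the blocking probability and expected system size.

ρ = λ/μ = 13.5/6.4 = 2.10938
P₀ = (1-ρ)/(1-ρ^(K+1)) = (1-2.10938)/(1-2.10938^4) = -1.1094/-18.7979 = 0.05902
P_K = P₀×ρ^K = 0.05902 × 2.10938^3 = 0.05902 × 9.3857 = 0.5539
Blocking probability P_3 = 0.5539 (55.39%)
L = ρ[1 - (K+1)ρ^K + Kρ^(K+1)] / [(1-ρ)(1-ρ^(K+1))]
L = 2.10938 × (1 - 4×9.3857 + 3×19.7979) / ((1 - 2.10938) × (1 - 19.7979)) = 2.3114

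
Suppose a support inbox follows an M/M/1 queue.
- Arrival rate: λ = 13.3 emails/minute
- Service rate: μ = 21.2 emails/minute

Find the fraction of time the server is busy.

Server utilization: ρ = λ/μ
ρ = 13.3/21.2 = 0.6274
The server is busy 62.74% of the time.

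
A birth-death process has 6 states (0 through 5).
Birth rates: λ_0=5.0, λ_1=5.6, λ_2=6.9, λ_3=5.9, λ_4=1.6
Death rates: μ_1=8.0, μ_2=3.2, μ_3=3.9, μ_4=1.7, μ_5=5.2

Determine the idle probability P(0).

Ratios P(n)/P(0) = (λ₀···λₙ₋₁)/(μ₁···μₙ):
P(1)/P(0) = (5.0)/(8.0) = 0.6250
P(2)/P(0) = (5.0×5.6)/(8.0×3.2) = 1.0938
P(3)/P(0) = (5.0×5.6×6.9)/(8.0×3.2×3.9) = 1.9351
P(4)/P(0) = (5.0×5.6×6.9×5.9)/(8.0×3.2×3.9×1.7) = 6.7159
P(5)/P(0) = (5.0×5.6×6.9×5.9×1.6)/(8.0×3.2×3.9×1.7×5.2) = 2.0664

Normalization: ∑ P(n) = 1
P(0) × (1.0000 + 0.6250 + 1.0938 + 1.9351 + 6.7159 + 2.0664) = 1
P(0) × 13.4362 = 1
P(0) = 1/13.4362 = 0.07443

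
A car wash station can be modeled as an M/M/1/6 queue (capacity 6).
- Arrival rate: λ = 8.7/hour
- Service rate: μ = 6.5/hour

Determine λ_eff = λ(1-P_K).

ρ = λ/μ = 8.7/6.5 = 1.33846
P₀ = (1-ρ)/(1-ρ^(K+1)) = (1-1.33846)/(1-1.33846^7) = -0.33846/-6.6955 = 0.05055
P_K = P₀×ρ^K = 0.05055 × 1.33846^6 = 0.05055 × 5.7495 = 0.2906
λ_eff = λ(1-P_K) = 8.7 × (1 - 0.29064) = 8.7 × 0.70936 = 6.1714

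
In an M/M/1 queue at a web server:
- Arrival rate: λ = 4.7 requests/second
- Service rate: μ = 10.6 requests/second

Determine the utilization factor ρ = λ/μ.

Server utilization: ρ = λ/μ
ρ = 4.7/10.6 = 0.4434
The server is busy 44.34% of the time.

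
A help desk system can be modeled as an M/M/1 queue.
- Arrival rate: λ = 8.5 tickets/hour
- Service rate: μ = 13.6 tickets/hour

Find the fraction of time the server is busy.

Server utilization: ρ = λ/μ
ρ = 8.5/13.6 = 0.6250
The server is busy 62.50% of the time.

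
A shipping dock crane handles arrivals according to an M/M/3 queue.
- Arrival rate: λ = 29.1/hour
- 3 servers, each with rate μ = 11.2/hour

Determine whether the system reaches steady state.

Stability requires ρ = λ/(cμ) < 1
ρ = 29.1/(3 × 11.2) = 29.1/33.60 = 0.8661
Since 0.8661 < 1, the system is STABLE.
The servers are busy 86.61% of the time.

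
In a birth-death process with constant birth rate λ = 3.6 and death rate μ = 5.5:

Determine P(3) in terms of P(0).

For constant rates: P(n)/P(0) = (λ/μ)^n
P(3)/P(0) = (3.6/5.5)^3 = 0.6545^3 = 0.2804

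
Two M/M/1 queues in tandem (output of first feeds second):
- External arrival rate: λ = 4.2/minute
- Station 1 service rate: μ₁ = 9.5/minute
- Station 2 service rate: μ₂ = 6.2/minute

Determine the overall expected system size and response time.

By Jackson's theorem, each station behaves as independent M/M/1.
Station 1: ρ₁ = 4.2/9.5 = 0.4421, L₁ = ρ₁/(1-ρ₁) = λ/(μ₁-λ) = 4.2/5.30 = 0.7925
Station 2: ρ₂ = 4.2/6.2 = 0.6774, L₂ = ρ₂/(1-ρ₂) = λ/(μ₂-λ) = 4.2/2.00 = 2.1000
Total: L = L₁ + L₂ = 0.7925 + 2.1000 = 2.8925
W = L/λ = 2.8925/4.2 = 0.6887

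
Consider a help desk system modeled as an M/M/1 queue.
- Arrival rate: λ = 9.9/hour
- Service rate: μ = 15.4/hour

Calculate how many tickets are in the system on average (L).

ρ = λ/μ = 9.9/15.4 = 0.6429
For M/M/1: L = λ/(μ-λ)
L = 9.9/(15.4-9.9) = 9.9/5.50
L = 1.8000 tickets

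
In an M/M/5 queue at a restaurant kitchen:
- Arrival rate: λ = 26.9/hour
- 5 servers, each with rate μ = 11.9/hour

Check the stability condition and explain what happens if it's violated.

Stability requires ρ = λ/(cμ) < 1
ρ = 26.9/(5 × 11.9) = 26.9/59.50 = 0.4521
Since 0.4521 < 1, the system is STABLE.
The servers are busy 45.21% of the time.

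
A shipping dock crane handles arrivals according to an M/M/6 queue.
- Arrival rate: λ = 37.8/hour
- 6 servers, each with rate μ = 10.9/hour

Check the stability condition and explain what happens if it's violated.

Stability requires ρ = λ/(cμ) < 1
ρ = 37.8/(6 × 10.9) = 37.8/65.40 = 0.5780
Since 0.5780 < 1, the system is STABLE.
The servers are busy 57.80% of the time.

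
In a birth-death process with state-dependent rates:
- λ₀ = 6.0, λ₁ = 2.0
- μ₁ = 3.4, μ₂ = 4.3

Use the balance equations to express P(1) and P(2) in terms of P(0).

Balance equations:
State 0: λ₀P₀ = μ₁P₁ → P₁ = (λ₀/μ₁)P₀ = (6.0/3.4)P₀ = 1.7647P₀
State 1: P₂ = (λ₀λ₁)/(μ₁μ₂)P₀ = (6.0×2.0)/(3.4×4.3)P₀ = 0.8208P₀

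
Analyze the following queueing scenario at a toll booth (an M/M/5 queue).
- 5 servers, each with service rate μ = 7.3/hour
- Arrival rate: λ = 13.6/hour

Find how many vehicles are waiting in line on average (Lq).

Traffic intensity: ρ = λ/(cμ) = 13.6/(5×7.3) = 0.3726
Since ρ = 0.3726 < 1, system is stable.
Offered load a = λ/μ = cρ = 13.6/7.3 = 1.8630
P₀ = [ Σₙ₌₀^4 aⁿ/n! + a^5/(5!(1-ρ)) ]⁻¹
Σ = a^0/0! + a^1/1! + a^2/2! + a^3/3! + a^4/4! = 1.00000 + 1.86301 + 1.73541 + 1.07770 + 0.501941 = 6.1781
a^5/(5!(1-ρ)) = 22.4430/(120 × 0.6274) = 0.2981
P₀ = 1/(6.1781 + 0.2981) = 0.1544
Lq = P₀·a^5·ρ / (5!(1-ρ)²) = 0.1544 × 22.4430 × 0.3726 / (120 × 0.3936) = 0.02734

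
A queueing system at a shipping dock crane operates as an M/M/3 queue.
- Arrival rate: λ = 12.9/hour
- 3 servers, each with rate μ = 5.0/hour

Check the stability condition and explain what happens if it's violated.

Stability requires ρ = λ/(cμ) < 1
ρ = 12.9/(3 × 5.0) = 12.9/15.00 = 0.8600
Since 0.8600 < 1, the system is STABLE.
The servers are busy 86.00% of the time.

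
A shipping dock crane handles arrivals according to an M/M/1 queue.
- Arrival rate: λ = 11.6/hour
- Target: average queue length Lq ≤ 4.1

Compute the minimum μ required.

For M/M/1: Lq = λ²/(μ(μ-λ))
Need Lq ≤ 4.1, i.e. μ(μ-λ) ≥ λ²/4.1
μ² - 11.6μ - 134.56/4.1 ≥ 0  →  μ² - 11.6μ - 32.8195 ≥ 0
Quadratic formula (positive root): μ = [λ + √(λ² + 4×32.8195)]/2
Discriminant: 134.56 + 4×32.8195 = 265.8380, √265.8380 = 16.30454
μ ≥ (11.6 + 16.30454)/2 = 13.9523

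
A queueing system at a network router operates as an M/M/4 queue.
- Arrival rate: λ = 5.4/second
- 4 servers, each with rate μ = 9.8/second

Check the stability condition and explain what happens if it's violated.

Stability requires ρ = λ/(cμ) < 1
ρ = 5.4/(4 × 9.8) = 5.4/39.20 = 0.1378
Since 0.1378 < 1, the system is STABLE.
The servers are busy 13.78% of the time.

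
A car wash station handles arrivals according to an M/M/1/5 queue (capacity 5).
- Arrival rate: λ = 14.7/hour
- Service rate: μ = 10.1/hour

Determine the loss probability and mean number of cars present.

ρ = λ/μ = 14.7/10.1 = 1.45545
P₀ = (1-ρ)/(1-ρ^(K+1)) = (1-1.45545)/(1-1.45545^6) = -0.45545/-8.5057 = 0.05355
P_K = P₀×ρ^K = 0.05355 × 1.45545^5 = 0.05355 × 6.5311 = 0.3497
Blocking probability P_5 = 0.3497 (34.97%)
L = ρ[1 - (K+1)ρ^K + Kρ^(K+1)] / [(1-ρ)(1-ρ^(K+1))]
L = 1.45545 × (1 - 6×6.5311 + 5×9.5057) / ((1 - 1.45545) × (1 - 9.5057)) = 3.5098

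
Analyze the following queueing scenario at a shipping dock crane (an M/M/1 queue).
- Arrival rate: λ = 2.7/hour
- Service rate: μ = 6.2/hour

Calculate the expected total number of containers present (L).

ρ = λ/μ = 2.7/6.2 = 0.4355
For M/M/1: L = λ/(μ-λ)
L = 2.7/(6.2-2.7) = 2.7/3.50
L = 0.7714 containers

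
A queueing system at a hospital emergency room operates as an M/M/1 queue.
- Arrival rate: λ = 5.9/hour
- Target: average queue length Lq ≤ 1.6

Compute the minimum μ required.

For M/M/1: Lq = λ²/(μ(μ-λ))
Need Lq ≤ 1.6, i.e. μ(μ-λ) ≥ λ²/1.6
μ² - 5.9μ - 34.81/1.6 ≥ 0  →  μ² - 5.9μ - 21.75625 ≥ 0
Quadratic formula (positive root): μ = [λ + √(λ² + 4×21.75625)]/2
Discriminant: 34.81 + 4×21.75625 = 121.8350, √121.8350 = 11.0379
μ ≥ (5.9 + 11.0379)/2 = 8.4689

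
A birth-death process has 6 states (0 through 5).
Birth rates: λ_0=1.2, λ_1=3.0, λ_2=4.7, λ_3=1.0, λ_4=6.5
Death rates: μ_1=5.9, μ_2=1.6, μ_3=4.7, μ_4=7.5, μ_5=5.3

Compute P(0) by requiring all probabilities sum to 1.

Ratios P(n)/P(0) = (λ₀···λₙ₋₁)/(μ₁···μₙ):
P(1)/P(0) = (1.2)/(5.9) = 0.20339
P(2)/P(0) = (1.2×3.0)/(5.9×1.6) = 0.38136
P(3)/P(0) = (1.2×3.0×4.7)/(5.9×1.6×4.7) = 0.38136
P(4)/P(0) = (1.2×3.0×4.7×1.0)/(5.9×1.6×4.7×7.5) = 0.050847
P(5)/P(0) = (1.2×3.0×4.7×1.0×6.5)/(5.9×1.6×4.7×7.5×5.3) = 0.062360

Normalization: ∑ P(n) = 1
P(0) × (1.0000 + 0.20339 + 0.38136 + 0.38136 + 0.050847 + 0.062360) = 1
P(0) × 2.0793 = 1
P(0) = 1/2.0793 = 0.4809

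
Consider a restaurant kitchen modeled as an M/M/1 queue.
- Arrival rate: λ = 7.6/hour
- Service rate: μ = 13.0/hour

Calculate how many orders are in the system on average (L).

ρ = λ/μ = 7.6/13.0 = 0.5846
For M/M/1: L = λ/(μ-λ)
L = 7.6/(13.0-7.6) = 7.6/5.40
L = 1.4074 orders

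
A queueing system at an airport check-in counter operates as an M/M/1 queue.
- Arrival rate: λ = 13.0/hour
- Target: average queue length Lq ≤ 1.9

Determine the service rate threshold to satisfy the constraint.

For M/M/1: Lq = λ²/(μ(μ-λ))
Need Lq ≤ 1.9, i.e. μ(μ-λ) ≥ λ²/1.9
μ² - 13.0μ - 169.00/1.9 ≥ 0  →  μ² - 13.0μ - 88.94737 ≥ 0
Quadratic formula (positive root): μ = [λ + √(λ² + 4×88.94737)]/2
Discriminant: 169.00 + 4×88.94737 = 524.7895, √524.7895 = 22.9083
μ ≥ (13.0 + 22.9083)/2 = 17.9541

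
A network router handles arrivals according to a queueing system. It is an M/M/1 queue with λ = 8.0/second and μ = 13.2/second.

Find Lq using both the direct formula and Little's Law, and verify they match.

Method 1 (direct): Lq = λ²/(μ(μ-λ)) = 64.00/(13.2 × 5.20) = 0.9324

Method 2 (Little's Law):
W = 1/(μ-λ) = 1/5.20 = 0.19231
Wq = W - 1/μ = 0.19231 - 0.075758 = 0.11655
Lq = λWq = 8.0 × 0.11655 = 0.9324 ✔ (matches Method 1)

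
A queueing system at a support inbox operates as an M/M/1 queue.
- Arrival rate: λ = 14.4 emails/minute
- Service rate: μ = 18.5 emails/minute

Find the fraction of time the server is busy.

Server utilization: ρ = λ/μ
ρ = 14.4/18.5 = 0.7784
The server is busy 77.84% of the time.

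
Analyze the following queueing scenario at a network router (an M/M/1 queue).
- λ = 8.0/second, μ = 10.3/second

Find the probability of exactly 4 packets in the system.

ρ = λ/μ = 8.0/10.3 = 0.7767
P(n) = (1-ρ)ρⁿ
P(4) = (1-0.7767) × 0.7767^4
P(4) = 0.2233 × 0.3639
P(4) = 0.08126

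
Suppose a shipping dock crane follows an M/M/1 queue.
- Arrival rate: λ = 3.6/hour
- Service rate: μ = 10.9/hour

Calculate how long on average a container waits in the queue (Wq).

First, compute utilization: ρ = λ/μ = 3.6/10.9 = 0.3303
For M/M/1: Wq = λ/(μ(μ-λ))
Wq = 3.6/(10.9 × (10.9-3.6))
Wq = 3.6/(10.9 × 7.30)
Wq = 0.04524 hours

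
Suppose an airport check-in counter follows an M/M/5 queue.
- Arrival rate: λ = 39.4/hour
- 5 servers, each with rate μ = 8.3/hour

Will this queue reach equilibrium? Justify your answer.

Stability requires ρ = λ/(cμ) < 1
ρ = 39.4/(5 × 8.3) = 39.4/41.50 = 0.9494
Since 0.9494 < 1, the system is STABLE.
The servers are busy 94.94% of the time.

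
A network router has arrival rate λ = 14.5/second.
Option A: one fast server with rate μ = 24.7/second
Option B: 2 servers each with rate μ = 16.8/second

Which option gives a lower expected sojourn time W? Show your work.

Option A: single server μ = 24.7 (M/M/1)
  ρ_A = 14.5/24.7 = 0.5870
  W_A = 1/(μ-λ) = 1/(24.7-14.5) = 1/10.20 = 0.09804

Option B: 2 servers μ = 16.8 (M/M/2)
  ρ_B = λ/(cμ) = 14.5/(2×16.8) = 0.4315
  Offered load a = λ/μ = cρ = 14.5/16.8 = 0.8631
  P₀ = [ Σₙ₌₀^1 aⁿ/n! + a^2/(2!(1-ρ)) ]⁻¹
  Σ = a^0/0! + a^1/1! = 1.0000 + 0.8631 = 1.8631
  a^2/(2!(1-ρ)) = 0.74493/(2 × 0.56845) = 0.6552
  P₀ = 1/(1.8631 + 0.6552) = 0.3971
  Lq = P₀·a^2·ρ / (2!(1-ρ)²) = 0.3971 × 0.7449 × 0.4315 / (2 × 0.3231) = 0.1975
  Wq_B = Lq/λ = 0.19752/14.5 = 0.013622
  W_B = Wq_B + 1/μ = 0.013622 + 0.059524 = 0.07315

Since W_B = 0.07315 < W_A = 0.09804, Option B (multiple servers) has the shorter time in system.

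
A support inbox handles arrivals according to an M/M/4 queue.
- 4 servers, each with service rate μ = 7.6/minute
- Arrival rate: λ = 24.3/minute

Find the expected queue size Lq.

Traffic intensity: ρ = λ/(cμ) = 24.3/(4×7.6) = 0.7993
Since ρ = 0.7993 < 1, system is stable.
Offered load a = λ/μ = cρ = 24.3/7.6 = 3.1974
P₀ = [ Σₙ₌₀^3 aⁿ/n! + a^4/(4!(1-ρ)) ]⁻¹
Σ = a^0/0! + a^1/1! + a^2/2! + a^3/3! = 1.00000 + 3.19737 + 5.11158 + 5.44787 = 14.7568
a^4/(4!(1-ρ)) = 104.5131/(24 × 0.200658) = 21.7022
P₀ = 1/(14.7568 + 21.7022) = 0.02743
Lq = P₀·a^4·ρ / (4!(1-ρ)²) = 0.027428 × 104.5131 × 0.79934 / (24 × 0.040264) = 2.3712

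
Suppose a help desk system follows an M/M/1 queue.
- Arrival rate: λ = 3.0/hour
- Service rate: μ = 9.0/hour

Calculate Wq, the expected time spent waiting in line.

First, compute utilization: ρ = λ/μ = 3.0/9.0 = 0.3333
For M/M/1: Wq = λ/(μ(μ-λ))
Wq = 3.0/(9.0 × (9.0-3.0))
Wq = 3.0/(9.0 × 6.00)
Wq = 0.05556 hours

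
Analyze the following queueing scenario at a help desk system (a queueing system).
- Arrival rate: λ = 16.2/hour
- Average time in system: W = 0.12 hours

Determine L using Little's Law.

Little's Law: L = λW
L = 16.2 × 0.12 = 1.9440 tickets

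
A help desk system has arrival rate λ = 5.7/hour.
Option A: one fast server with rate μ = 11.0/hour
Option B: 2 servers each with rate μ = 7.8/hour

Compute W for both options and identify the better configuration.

Option A: single server μ = 11.0 (M/M/1)
  ρ_A = 5.7/11.0 = 0.5182
  W_A = 1/(μ-λ) = 1/(11.0-5.7) = 1/5.30 = 0.1887

Option B: 2 servers μ = 7.8 (M/M/2)
  ρ_B = λ/(cμ) = 5.7/(2×7.8) = 0.3654
  Offered load a = λ/μ = cρ = 5.7/7.8 = 0.7308
  P₀ = [ Σₙ₌₀^1 aⁿ/n! + a^2/(2!(1-ρ)) ]⁻¹
  Σ = a^0/0! + a^1/1! = 1.0000 + 0.7308 = 1.7308
  a^2/(2!(1-ρ)) = 0.5340/(2 × 0.6346) = 0.4207
  P₀ = 1/(1.7308 + 0.4207) = 0.4648
  Lq = P₀·a^2·ρ / (2!(1-ρ)²) = 0.4648 × 0.5340 × 0.3654 / (2 × 0.4027) = 0.1126
  Wq_B = Lq/λ = 0.11259/5.7 = 0.019753
  W_B = Wq_B + 1/μ = 0.019753 + 0.12821 = 0.1480

Since W_B = 0.1480 < W_A = 0.1887, Option B (multiple servers) has the shorter time in system.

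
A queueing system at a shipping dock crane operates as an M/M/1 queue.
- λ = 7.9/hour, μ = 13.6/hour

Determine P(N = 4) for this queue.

ρ = λ/μ = 7.9/13.6 = 0.5809
P(n) = (1-ρ)ρⁿ
P(4) = (1-0.5809) × 0.5809^4
P(4) = 0.41910 × 0.11387
P(4) = 0.04772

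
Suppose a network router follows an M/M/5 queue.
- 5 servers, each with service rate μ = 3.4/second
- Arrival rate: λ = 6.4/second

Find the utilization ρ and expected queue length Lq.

Traffic intensity: ρ = λ/(cμ) = 6.4/(5×3.4) = 0.3765
Since ρ = 0.3765 < 1, system is stable.
Offered load a = λ/μ = cρ = 6.4/3.4 = 1.8824
P₀ = [ Σₙ₌₀^4 aⁿ/n! + a^5/(5!(1-ρ)) ]⁻¹
Σ = a^0/0! + a^1/1! + a^2/2! + a^3/3! + a^4/4! = 1.0000 + 1.8824 + 1.7716 + 1.1116 + 0.5231 = 6.2887
a^5/(5!(1-ρ)) = 23.6323/(120 × 0.62353) = 0.3158
P₀ = 1/(6.2887 + 0.3158) = 0.1514
Lq = P₀·a^5·ρ / (5!(1-ρ)²) = 0.1514 × 23.6323 × 0.3765 / (120 × 0.3888) = 0.02887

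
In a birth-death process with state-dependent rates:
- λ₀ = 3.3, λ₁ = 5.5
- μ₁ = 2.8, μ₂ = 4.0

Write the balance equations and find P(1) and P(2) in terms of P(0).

Balance equations:
State 0: λ₀P₀ = μ₁P₁ → P₁ = (λ₀/μ₁)P₀ = (3.3/2.8)P₀ = 1.1786P₀
State 1: P₂ = (λ₀λ₁)/(μ₁μ₂)P₀ = (3.3×5.5)/(2.8×4.0)P₀ = 1.6205P₀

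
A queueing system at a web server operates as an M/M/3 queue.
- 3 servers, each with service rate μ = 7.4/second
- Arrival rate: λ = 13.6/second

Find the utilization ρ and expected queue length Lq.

Traffic intensity: ρ = λ/(cμ) = 13.6/(3×7.4) = 0.6126
Since ρ = 0.6126 < 1, system is stable.
Offered load a = λ/μ = cρ = 13.6/7.4 = 1.8378
P₀ = [ Σₙ₌₀^2 aⁿ/n! + a^3/(3!(1-ρ)) ]⁻¹
Σ = a^0/0! + a^1/1! + a^2/2! = 1.00000 + 1.83784 + 1.68882 = 4.5267
a^3/(3!(1-ρ)) = 6.2076/(6 × 0.38739) = 2.6707
P₀ = 1/(4.5267 + 2.6707) = 0.1389
Lq = P₀·a^3·ρ / (3!(1-ρ)²) = 0.13894 × 6.2076 × 0.61261 / (6 × 0.15007) = 0.5868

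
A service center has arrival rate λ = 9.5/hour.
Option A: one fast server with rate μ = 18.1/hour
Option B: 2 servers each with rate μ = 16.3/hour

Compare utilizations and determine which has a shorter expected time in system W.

Option A: single server μ = 18.1 (M/M/1)
  ρ_A = 9.5/18.1 = 0.5249
  W_A = 1/(μ-λ) = 1/(18.1-9.5) = 1/8.60 = 0.1163

Option B: 2 servers μ = 16.3 (M/M/2)
  ρ_B = λ/(cμ) = 9.5/(2×16.3) = 0.2914
  Offered load a = λ/μ = cρ = 9.5/16.3 = 0.5828
  P₀ = [ Σₙ₌₀^1 aⁿ/n! + a^2/(2!(1-ρ)) ]⁻¹
  Σ = a^0/0! + a^1/1! = 1.0000 + 0.5828 = 1.5828
  a^2/(2!(1-ρ)) = 0.3397/(2 × 0.7086) = 0.2397
  P₀ = 1/(1.5828 + 0.2397) = 0.5487
  Lq = P₀·a^2·ρ / (2!(1-ρ)²) = 0.5487 × 0.3397 × 0.2914 / (2 × 0.5021) = 0.05409
  Wq_B = Lq/λ = 0.054087/9.5 = 0.005693
  W_B = Wq_B + 1/μ = 0.005693 + 0.06135 = 0.06704

Since W_B = 0.06704 < W_A = 0.1163, Option B (multiple servers) has the shorter time in system.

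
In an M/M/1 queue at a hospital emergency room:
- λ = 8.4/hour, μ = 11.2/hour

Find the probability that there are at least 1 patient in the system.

ρ = λ/μ = 8.4/11.2 = 0.7500
P(N ≥ n) = ρⁿ
P(N ≥ 1) = 0.7500^1
P(N ≥ 1) = 0.7500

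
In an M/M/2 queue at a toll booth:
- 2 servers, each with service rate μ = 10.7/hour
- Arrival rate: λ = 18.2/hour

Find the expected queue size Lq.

Traffic intensity: ρ = λ/(cμ) = 18.2/(2×10.7) = 0.8505
Since ρ = 0.8505 < 1, system is stable.
Offered load a = λ/μ = cρ = 18.2/10.7 = 1.7009
P₀ = [ Σₙ₌₀^1 aⁿ/n! + a^2/(2!(1-ρ)) ]⁻¹
Σ = a^0/0! + a^1/1! = 1.0000 + 1.7009 = 2.7009
a^2/(2!(1-ρ)) = 2.89318/(2 × 0.149533) = 9.6741
P₀ = 1/(2.7009 + 9.6741) = 0.08081
Lq = P₀·a^2·ρ / (2!(1-ρ)²) = 0.080808 × 2.8932 × 0.85047 / (2 × 0.022360) = 4.4462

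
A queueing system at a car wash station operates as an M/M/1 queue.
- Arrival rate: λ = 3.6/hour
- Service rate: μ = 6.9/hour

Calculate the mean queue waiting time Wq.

First, compute utilization: ρ = λ/μ = 3.6/6.9 = 0.5217
For M/M/1: Wq = λ/(μ(μ-λ))
Wq = 3.6/(6.9 × (6.9-3.6))
Wq = 3.6/(6.9 × 3.30)
Wq = 0.1581 hours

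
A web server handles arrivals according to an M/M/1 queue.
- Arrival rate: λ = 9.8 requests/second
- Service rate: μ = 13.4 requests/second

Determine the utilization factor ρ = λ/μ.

Server utilization: ρ = λ/μ
ρ = 9.8/13.4 = 0.7313
The server is busy 73.13% of the time.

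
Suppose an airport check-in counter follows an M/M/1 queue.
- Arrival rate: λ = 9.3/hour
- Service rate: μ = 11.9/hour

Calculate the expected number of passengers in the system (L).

ρ = λ/μ = 9.3/11.9 = 0.7815
For M/M/1: L = λ/(μ-λ)
L = 9.3/(11.9-9.3) = 9.3/2.60
L = 3.5769 passengers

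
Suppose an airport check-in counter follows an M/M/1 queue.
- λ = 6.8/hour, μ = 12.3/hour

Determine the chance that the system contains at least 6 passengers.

ρ = λ/μ = 6.8/12.3 = 0.55285
P(N ≥ n) = ρⁿ
P(N ≥ 6) = 0.55285^6
P(N ≥ 6) = 0.02855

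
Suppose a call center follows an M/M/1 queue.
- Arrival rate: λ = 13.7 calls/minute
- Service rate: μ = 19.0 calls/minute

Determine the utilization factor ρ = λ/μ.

Server utilization: ρ = λ/μ
ρ = 13.7/19.0 = 0.7211
The server is busy 72.11% of the time.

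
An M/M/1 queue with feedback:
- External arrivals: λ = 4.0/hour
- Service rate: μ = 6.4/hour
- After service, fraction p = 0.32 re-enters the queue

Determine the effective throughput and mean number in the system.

Effective arrival rate: λ_eff = λ/(1-p) = 4.0/(1-0.32) = 4.0/0.68 = 5.8823529
ρ = λ_eff/μ = 5.8823529/6.4 = 0.9191176
L = ρ/(1-ρ) = 0.9191176/(1-0.9191176) = 11.3636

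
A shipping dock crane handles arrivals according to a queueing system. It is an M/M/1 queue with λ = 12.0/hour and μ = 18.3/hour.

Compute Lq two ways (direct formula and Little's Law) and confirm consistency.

Method 1 (direct): Lq = λ²/(μ(μ-λ)) = 144.00/(18.3 × 6.30) = 1.2490

Method 2 (Little's Law):
W = 1/(μ-λ) = 1/6.30 = 0.15873
Wq = W - 1/μ = 0.15873 - 0.054645 = 0.104085
Lq = λWq = 12.0 × 0.104085 = 1.2490 ✔ (matches Method 1)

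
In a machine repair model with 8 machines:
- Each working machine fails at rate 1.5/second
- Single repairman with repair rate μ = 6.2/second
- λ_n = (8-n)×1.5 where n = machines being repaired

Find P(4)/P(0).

P(4)/P(0) = ∏_{i=0}^{4-1} λ_i/μ_{i+1}
= (8-0)×1.5/6.2 × (8-1)×1.5/6.2 × (8-2)×1.5/6.2 × (8-3)×1.5/6.2
= 5.7558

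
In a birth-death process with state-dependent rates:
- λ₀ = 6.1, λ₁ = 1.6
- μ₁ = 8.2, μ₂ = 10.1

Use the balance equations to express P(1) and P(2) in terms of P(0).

Balance equations:
State 0: λ₀P₀ = μ₁P₁ → P₁ = (λ₀/μ₁)P₀ = (6.1/8.2)P₀ = 0.7439P₀
State 1: P₂ = (λ₀λ₁)/(μ₁μ₂)P₀ = (6.1×1.6)/(8.2×10.1)P₀ = 0.1178P₀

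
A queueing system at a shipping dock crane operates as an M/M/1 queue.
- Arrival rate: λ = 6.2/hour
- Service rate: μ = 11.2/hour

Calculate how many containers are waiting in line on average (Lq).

ρ = λ/μ = 6.2/11.2 = 0.5536
For M/M/1: Lq = λ²/(μ(μ-λ))
Lq = 38.44/(11.2 × 5.00)
Lq = 0.6864 containers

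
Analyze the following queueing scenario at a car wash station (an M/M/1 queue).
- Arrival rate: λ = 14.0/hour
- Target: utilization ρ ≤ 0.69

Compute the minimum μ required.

ρ = λ/μ, so μ = λ/ρ
μ ≥ 14.0/0.69 = 20.2899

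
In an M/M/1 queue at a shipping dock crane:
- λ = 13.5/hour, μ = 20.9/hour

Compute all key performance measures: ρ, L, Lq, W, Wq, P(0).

Step 1: ρ = λ/μ = 13.5/20.9 = 0.6459
Step 2: L = λ/(μ-λ) = 13.5/7.40 = 1.8243
Step 3: Lq = λ²/(μ(μ-λ)) = 182.25/(20.9×7.40) = 1.1784
Step 4: W = 1/(μ-λ) = 1/7.40 = 0.135135
Step 5: Wq = λ/(μ(μ-λ)) = 13.5/(20.9×7.40) = 0.08729
Step 6: P(0) = 1-ρ = 0.3541
Verify: L = λW = 13.5×0.135135 = 1.8243 ✔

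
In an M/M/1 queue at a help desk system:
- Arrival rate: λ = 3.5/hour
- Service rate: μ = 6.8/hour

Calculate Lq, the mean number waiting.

ρ = λ/μ = 3.5/6.8 = 0.5147
For M/M/1: Lq = λ²/(μ(μ-λ))
Lq = 12.25/(6.8 × 3.30)
Lq = 0.5459 tickets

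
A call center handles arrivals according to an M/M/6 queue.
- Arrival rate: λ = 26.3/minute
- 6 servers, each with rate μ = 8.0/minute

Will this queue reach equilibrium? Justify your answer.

Stability requires ρ = λ/(cμ) < 1
ρ = 26.3/(6 × 8.0) = 26.3/48.00 = 0.5479
Since 0.5479 < 1, the system is STABLE.
The servers are busy 54.79% of the time.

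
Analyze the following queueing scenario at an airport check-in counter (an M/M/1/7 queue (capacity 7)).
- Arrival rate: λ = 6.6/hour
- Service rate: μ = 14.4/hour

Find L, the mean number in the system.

ρ = λ/μ = 6.6/14.4 = 0.45833
P₀ = (1-ρ)/(1-ρ^(K+1)) = (1-0.45833)/(1-0.45833^8) = 0.5417/0.9981 = 0.5427
P_K = P₀×ρ^K = 0.5427 × 0.45833^7 = 0.5427 × 0.004249 = 0.002306
L = ρ[1 - (K+1)ρ^K + Kρ^(K+1)] / [(1-ρ)(1-ρ^(K+1))]
L = 0.45833 × (1 - 8×0.004249 + 7×0.001947) / ((1 - 0.45833) × (1 - 0.001947)) = 0.8305 passengers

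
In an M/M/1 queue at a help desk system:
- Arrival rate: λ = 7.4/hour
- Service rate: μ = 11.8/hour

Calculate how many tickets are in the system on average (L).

ρ = λ/μ = 7.4/11.8 = 0.6271
For M/M/1: L = λ/(μ-λ)
L = 7.4/(11.8-7.4) = 7.4/4.40
L = 1.6818 tickets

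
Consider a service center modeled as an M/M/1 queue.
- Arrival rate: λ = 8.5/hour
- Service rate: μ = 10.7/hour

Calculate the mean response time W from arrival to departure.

First, compute utilization: ρ = λ/μ = 8.5/10.7 = 0.7944
For M/M/1: W = 1/(μ-λ)
W = 1/(10.7-8.5) = 1/2.20
W = 0.4545 hours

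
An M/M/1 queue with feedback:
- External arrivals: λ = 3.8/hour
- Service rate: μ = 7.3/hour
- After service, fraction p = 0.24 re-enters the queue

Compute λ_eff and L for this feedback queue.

Effective arrival rate: λ_eff = λ/(1-p) = 3.8/(1-0.24) = 3.8/0.76 = 5.0000
ρ = λ_eff/μ = 5.0000/7.3 = 0.68493
L = ρ/(1-ρ) = 0.68493/(1-0.68493) = 2.1739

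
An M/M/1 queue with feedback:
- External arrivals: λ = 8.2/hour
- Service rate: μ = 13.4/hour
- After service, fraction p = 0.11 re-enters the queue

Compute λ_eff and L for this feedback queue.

Effective arrival rate: λ_eff = λ/(1-p) = 8.2/(1-0.11) = 8.2/0.89 = 9.213483
ρ = λ_eff/μ = 9.213483/13.4 = 0.6875734
L = ρ/(1-ρ) = 0.6875734/(1-0.6875734) = 2.2008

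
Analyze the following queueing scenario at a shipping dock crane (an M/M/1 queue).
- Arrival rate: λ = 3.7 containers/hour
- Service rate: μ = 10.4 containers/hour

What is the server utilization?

Server utilization: ρ = λ/μ
ρ = 3.7/10.4 = 0.3558
The server is busy 35.58% of the time.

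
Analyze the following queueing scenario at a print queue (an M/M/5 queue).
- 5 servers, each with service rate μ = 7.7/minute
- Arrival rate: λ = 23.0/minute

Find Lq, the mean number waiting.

Traffic intensity: ρ = λ/(cμ) = 23.0/(5×7.7) = 0.5974
Since ρ = 0.5974 < 1, system is stable.
Offered load a = λ/μ = cρ = 23.0/7.7 = 2.9870
P₀ = [ Σₙ₌₀^4 aⁿ/n! + a^5/(5!(1-ρ)) ]⁻¹
Σ = a^0/0! + a^1/1! + a^2/2! + a^3/3! + a^4/4! = 1.00000 + 2.98701 + 4.46112 + 4.44181 + 3.31694 = 16.2069
a^5/(5!(1-ρ)) = 237.7856/(120 × 0.4026) = 4.9219
P₀ = 1/(16.2069 + 4.9219) = 0.04733
Lq = P₀·a^5·ρ / (5!(1-ρ)²) = 0.047329 × 237.7856 × 0.59740 / (120 × 0.16208) = 0.3457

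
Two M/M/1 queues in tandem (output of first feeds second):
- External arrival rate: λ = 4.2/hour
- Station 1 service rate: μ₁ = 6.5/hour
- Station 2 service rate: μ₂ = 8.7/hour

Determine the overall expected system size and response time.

By Jackson's theorem, each station behaves as independent M/M/1.
Station 1: ρ₁ = 4.2/6.5 = 0.6462, L₁ = ρ₁/(1-ρ₁) = λ/(μ₁-λ) = 4.2/2.30 = 1.8261
Station 2: ρ₂ = 4.2/8.7 = 0.4828, L₂ = ρ₂/(1-ρ₂) = λ/(μ₂-λ) = 4.2/4.50 = 0.9333
Total: L = L₁ + L₂ = 1.8261 + 0.9333 = 2.7594
W = L/λ = 2.7594/4.2 = 0.6570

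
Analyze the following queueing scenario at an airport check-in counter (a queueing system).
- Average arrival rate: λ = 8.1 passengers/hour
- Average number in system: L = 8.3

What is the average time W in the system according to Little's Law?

Little's Law: L = λW, so W = L/λ
W = 8.3/8.1 = 1.0247 hours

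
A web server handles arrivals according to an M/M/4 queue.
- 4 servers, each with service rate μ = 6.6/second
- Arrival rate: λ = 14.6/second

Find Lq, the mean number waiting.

Traffic intensity: ρ = λ/(cμ) = 14.6/(4×6.6) = 0.5530
Since ρ = 0.5530 < 1, system is stable.
Offered load a = λ/μ = cρ = 14.6/6.6 = 2.2121
P₀ = [ Σₙ₌₀^3 aⁿ/n! + a^4/(4!(1-ρ)) ]⁻¹
Σ = a^0/0! + a^1/1! + a^2/2! + a^3/3! = 1.0000 + 2.2121 + 2.4467 + 1.8042 = 7.4630
a^4/(4!(1-ρ)) = 23.9461/(24 × 0.44697) = 2.2323
P₀ = 1/(7.4630 + 2.2323) = 0.1031
Lq = P₀·a^4·ρ / (4!(1-ρ)²) = 0.10314 × 23.9461 × 0.55303 / (24 × 0.19978) = 0.2849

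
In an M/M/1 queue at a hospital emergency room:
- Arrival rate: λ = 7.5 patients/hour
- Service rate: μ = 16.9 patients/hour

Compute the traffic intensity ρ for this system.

Server utilization: ρ = λ/μ
ρ = 7.5/16.9 = 0.4438
The server is busy 44.38% of the time.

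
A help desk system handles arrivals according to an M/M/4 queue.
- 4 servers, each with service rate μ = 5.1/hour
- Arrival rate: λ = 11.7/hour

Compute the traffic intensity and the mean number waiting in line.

Traffic intensity: ρ = λ/(cμ) = 11.7/(4×5.1) = 0.5735
Since ρ = 0.5735 < 1, system is stable.
Offered load a = λ/μ = cρ = 11.7/5.1 = 2.2941
P₀ = [ Σₙ₌₀^3 aⁿ/n! + a^4/(4!(1-ρ)) ]⁻¹
Σ = a^0/0! + a^1/1! + a^2/2! + a^3/3! = 1.0000 + 2.2941 + 2.6315 + 2.0123 = 7.9379
a^4/(4!(1-ρ)) = 27.6989/(24 × 0.42647) = 2.7062
P₀ = 1/(7.9379 + 2.7062) = 0.09395
Lq = P₀·a^4·ρ / (4!(1-ρ)²) = 0.09395 × 27.6989 × 0.5735 / (24 × 0.1819) = 0.3419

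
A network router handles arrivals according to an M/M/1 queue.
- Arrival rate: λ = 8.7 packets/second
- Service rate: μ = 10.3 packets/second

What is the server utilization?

Server utilization: ρ = λ/μ
ρ = 8.7/10.3 = 0.8447
The server is busy 84.47% of the time.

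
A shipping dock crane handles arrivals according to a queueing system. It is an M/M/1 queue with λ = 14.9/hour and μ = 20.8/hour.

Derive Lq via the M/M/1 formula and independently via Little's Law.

Method 1 (direct): Lq = λ²/(μ(μ-λ)) = 222.01/(20.8 × 5.90) = 1.8091

Method 2 (Little's Law):
W = 1/(μ-λ) = 1/5.90 = 0.169492
Wq = W - 1/μ = 0.169492 - 0.0480769 = 0.121415
Lq = λWq = 14.9 × 0.121415 = 1.8091 ✔ (matches Method 1)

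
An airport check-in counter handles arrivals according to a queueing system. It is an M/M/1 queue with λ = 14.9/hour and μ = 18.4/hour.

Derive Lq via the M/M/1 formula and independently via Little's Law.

Method 1 (direct): Lq = λ²/(μ(μ-λ)) = 222.01/(18.4 × 3.50) = 3.4474

Method 2 (Little's Law):
W = 1/(μ-λ) = 1/3.50 = 0.285714
Wq = W - 1/μ = 0.285714 - 0.0543478 = 0.23137
Lq = λWq = 14.9 × 0.23137 = 3.4474 ✔ (matches Method 1)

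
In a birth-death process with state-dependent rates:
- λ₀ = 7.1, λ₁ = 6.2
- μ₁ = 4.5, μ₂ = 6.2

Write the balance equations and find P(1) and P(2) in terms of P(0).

Balance equations:
State 0: λ₀P₀ = μ₁P₁ → P₁ = (λ₀/μ₁)P₀ = (7.1/4.5)P₀ = 1.5778P₀
State 1: P₂ = (λ₀λ₁)/(μ₁μ₂)P₀ = (7.1×6.2)/(4.5×6.2)P₀ = 1.5778P₀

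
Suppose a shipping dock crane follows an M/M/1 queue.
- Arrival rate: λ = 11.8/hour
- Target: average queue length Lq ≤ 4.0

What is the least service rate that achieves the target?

For M/M/1: Lq = λ²/(μ(μ-λ))
Need Lq ≤ 4.0, i.e. μ(μ-λ) ≥ λ²/4.0
μ² - 11.8μ - 139.24/4.0 ≥ 0  →  μ² - 11.8μ - 34.8100 ≥ 0
Quadratic formula (positive root): μ = [λ + √(λ² + 4×34.8100)]/2
Discriminant: 139.24 + 4×34.8100 = 278.4800, √278.4800 = 16.6877
μ ≥ (11.8 + 16.6877)/2 = 14.2439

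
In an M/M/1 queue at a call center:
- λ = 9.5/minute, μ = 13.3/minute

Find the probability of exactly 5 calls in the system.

ρ = λ/μ = 9.5/13.3 = 0.71429
P(n) = (1-ρ)ρⁿ
P(5) = (1-0.71429) × 0.71429^5
P(5) = 0.28571 × 0.18594
P(5) = 0.05312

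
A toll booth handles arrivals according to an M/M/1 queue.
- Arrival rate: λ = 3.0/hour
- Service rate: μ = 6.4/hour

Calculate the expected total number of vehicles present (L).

ρ = λ/μ = 3.0/6.4 = 0.4688
For M/M/1: L = λ/(μ-λ)
L = 3.0/(6.4-3.0) = 3.0/3.40
L = 0.8824 vehicles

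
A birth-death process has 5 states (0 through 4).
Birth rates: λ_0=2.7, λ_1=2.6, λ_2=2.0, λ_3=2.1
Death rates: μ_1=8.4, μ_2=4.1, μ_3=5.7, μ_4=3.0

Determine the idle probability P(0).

Ratios P(n)/P(0) = (λ₀···λₙ₋₁)/(μ₁···μₙ):
P(1)/P(0) = (2.7)/(8.4) = 0.3214
P(2)/P(0) = (2.7×2.6)/(8.4×4.1) = 0.2038
P(3)/P(0) = (2.7×2.6×2.0)/(8.4×4.1×5.7) = 0.07152
P(4)/P(0) = (2.7×2.6×2.0×2.1)/(8.4×4.1×5.7×3.0) = 0.05006

Normalization: ∑ P(n) = 1
P(0) × (1.0000 + 0.3214 + 0.2038 + 0.07152 + 0.05006) = 1
P(0) × 1.6468 = 1
P(0) = 1/1.6468 = 0.6072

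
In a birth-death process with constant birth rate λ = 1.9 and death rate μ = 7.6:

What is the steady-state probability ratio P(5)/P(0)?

For constant rates: P(n)/P(0) = (λ/μ)^n
P(5)/P(0) = (1.9/7.6)^5 = 0.2500^5 = 0.0009766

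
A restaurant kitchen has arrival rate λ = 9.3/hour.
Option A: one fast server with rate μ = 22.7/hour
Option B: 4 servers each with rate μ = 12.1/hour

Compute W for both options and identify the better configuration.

Option A: single server μ = 22.7 (M/M/1)
  ρ_A = 9.3/22.7 = 0.4097
  W_A = 1/(μ-λ) = 1/(22.7-9.3) = 1/13.40 = 0.07463

Option B: 4 servers μ = 12.1 (M/M/4)
  ρ_B = λ/(cμ) = 9.3/(4×12.1) = 0.1921
  Offered load a = λ/μ = cρ = 9.3/12.1 = 0.7686
  P₀ = [ Σₙ₌₀^3 aⁿ/n! + a^4/(4!(1-ρ)) ]⁻¹
  Σ = a^0/0! + a^1/1! + a^2/2! + a^3/3! = 1.0000 + 0.76860 + 0.29537 + 0.075673 = 2.1396
  a^4/(4!(1-ρ)) = 0.3490/(24 × 0.8079) = 0.01800
  P₀ = 1/(2.1396 + 0.01800) = 0.4635
  Lq = P₀·a^4·ρ / (4!(1-ρ)²) = 0.4635 × 0.3490 × 0.1921 / (24 × 0.6526) = 0.001984
  Wq_B = Lq/λ = 0.0019842/9.3 = 0.00021335
  W_B = Wq_B + 1/μ = 0.00021335 + 0.082645 = 0.08286

Since W_A = 0.07463 < W_B = 0.08286, Option A (single fast server) has the shorter time in system.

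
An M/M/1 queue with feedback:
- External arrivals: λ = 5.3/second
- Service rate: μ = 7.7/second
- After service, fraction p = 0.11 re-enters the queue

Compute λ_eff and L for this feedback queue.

Effective arrival rate: λ_eff = λ/(1-p) = 5.3/(1-0.11) = 5.3/0.89 = 5.95506
ρ = λ_eff/μ = 5.95506/7.7 = 0.77338
L = ρ/(1-ρ) = 0.77338/(1-0.77338) = 3.4127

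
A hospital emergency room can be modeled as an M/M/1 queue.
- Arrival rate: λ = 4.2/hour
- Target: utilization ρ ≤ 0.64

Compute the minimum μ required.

ρ = λ/μ, so μ = λ/ρ
μ ≥ 4.2/0.64 = 6.5625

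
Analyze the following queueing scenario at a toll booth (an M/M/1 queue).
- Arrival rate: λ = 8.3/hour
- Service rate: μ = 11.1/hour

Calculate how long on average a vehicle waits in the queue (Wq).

First, compute utilization: ρ = λ/μ = 8.3/11.1 = 0.7477
For M/M/1: Wq = λ/(μ(μ-λ))
Wq = 8.3/(11.1 × (11.1-8.3))
Wq = 8.3/(11.1 × 2.80)
Wq = 0.2671 hours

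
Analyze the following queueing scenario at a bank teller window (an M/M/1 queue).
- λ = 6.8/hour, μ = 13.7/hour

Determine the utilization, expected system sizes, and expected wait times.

Step 1: ρ = λ/μ = 6.8/13.7 = 0.4964
Step 2: L = λ/(μ-λ) = 6.8/6.90 = 0.9855
Step 3: Lq = λ²/(μ(μ-λ)) = 46.24/(13.7×6.90) = 0.4892
Step 4: W = 1/(μ-λ) = 1/6.90 = 0.14493
Step 5: Wq = λ/(μ(μ-λ)) = 6.8/(13.7×6.90) = 0.07193
Step 6: P(0) = 1-ρ = 0.5036
Verify: L = λW = 6.8×0.14493 = 0.9855 ✔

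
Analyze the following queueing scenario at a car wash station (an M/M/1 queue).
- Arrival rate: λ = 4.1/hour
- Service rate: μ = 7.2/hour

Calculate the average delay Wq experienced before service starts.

First, compute utilization: ρ = λ/μ = 4.1/7.2 = 0.5694
For M/M/1: Wq = λ/(μ(μ-λ))
Wq = 4.1/(7.2 × (7.2-4.1))
Wq = 4.1/(7.2 × 3.10)
Wq = 0.1837 hours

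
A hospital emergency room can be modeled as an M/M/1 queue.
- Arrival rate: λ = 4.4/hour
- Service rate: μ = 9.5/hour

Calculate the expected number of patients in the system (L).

ρ = λ/μ = 4.4/9.5 = 0.4632
For M/M/1: L = λ/(μ-λ)
L = 4.4/(9.5-4.4) = 4.4/5.10
L = 0.8627 patients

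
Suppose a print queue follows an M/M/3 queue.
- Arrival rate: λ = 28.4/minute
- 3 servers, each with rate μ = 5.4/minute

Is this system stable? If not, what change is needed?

Stability requires ρ = λ/(cμ) < 1
ρ = 28.4/(3 × 5.4) = 28.4/16.20 = 1.7531
Since 1.7531 ≥ 1, the system is UNSTABLE.
Need c > λ/μ = 28.4/5.4 = 5.26.
Minimum servers needed: c = 6.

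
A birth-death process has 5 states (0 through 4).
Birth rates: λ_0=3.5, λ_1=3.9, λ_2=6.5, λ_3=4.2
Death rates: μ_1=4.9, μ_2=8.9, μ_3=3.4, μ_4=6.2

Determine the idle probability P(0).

Ratios P(n)/P(0) = (λ₀···λₙ₋₁)/(μ₁···μₙ):
P(1)/P(0) = (3.5)/(4.9) = 0.71429
P(2)/P(0) = (3.5×3.9)/(4.9×8.9) = 0.31300
P(3)/P(0) = (3.5×3.9×6.5)/(4.9×8.9×3.4) = 0.59839
P(4)/P(0) = (3.5×3.9×6.5×4.2)/(4.9×8.9×3.4×6.2) = 0.40536

Normalization: ∑ P(n) = 1
P(0) × (1.0000 + 0.71429 + 0.31300 + 0.59839 + 0.40536) = 1
P(0) × 3.0310 = 1
P(0) = 1/3.0310 = 0.3299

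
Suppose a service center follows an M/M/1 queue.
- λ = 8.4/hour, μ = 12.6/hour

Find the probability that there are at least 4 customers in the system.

ρ = λ/μ = 8.4/12.6 = 0.66667
P(N ≥ n) = ρⁿ
P(N ≥ 4) = 0.66667^4
P(N ≥ 4) = 0.1975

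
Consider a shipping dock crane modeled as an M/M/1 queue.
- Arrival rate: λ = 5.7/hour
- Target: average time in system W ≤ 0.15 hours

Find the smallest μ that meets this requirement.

For M/M/1: W = 1/(μ-λ)
Need W ≤ 0.15, so 1/(μ-λ) ≤ 0.15
μ - λ ≥ 1/0.15 = 6.6667
μ ≥ 5.7 + 6.6667 = 12.3667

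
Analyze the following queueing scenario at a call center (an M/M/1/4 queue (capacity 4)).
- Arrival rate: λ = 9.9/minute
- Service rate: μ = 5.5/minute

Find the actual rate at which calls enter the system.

ρ = λ/μ = 9.9/5.5 = 1.8000
P₀ = (1-ρ)/(1-ρ^(K+1)) = (1-1.8000)/(1-1.8000^5) = -0.8000/-17.8957 = 0.04470
P_K = P₀×ρ^K = 0.044704 × 1.8000^4 = 0.044704 × 10.4976 = 0.4693
λ_eff = λ(1-P_K) = 9.9 × (1 - 0.46928) = 9.9 × 0.53072 = 5.2541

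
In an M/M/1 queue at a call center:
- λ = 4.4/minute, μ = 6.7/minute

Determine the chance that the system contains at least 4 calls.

ρ = λ/μ = 4.4/6.7 = 0.6567
P(N ≥ n) = ρⁿ
P(N ≥ 4) = 0.6567^4
P(N ≥ 4) = 0.1860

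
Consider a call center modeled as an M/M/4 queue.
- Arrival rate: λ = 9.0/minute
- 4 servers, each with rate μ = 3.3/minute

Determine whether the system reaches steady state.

Stability requires ρ = λ/(cμ) < 1
ρ = 9.0/(4 × 3.3) = 9.0/13.20 = 0.6818
Since 0.6818 < 1, the system is STABLE.
The servers are busy 68.18% of the time.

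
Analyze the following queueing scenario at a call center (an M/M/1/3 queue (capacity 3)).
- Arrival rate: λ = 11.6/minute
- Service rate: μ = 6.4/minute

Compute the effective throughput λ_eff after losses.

ρ = λ/μ = 11.6/6.4 = 1.8125
P₀ = (1-ρ)/(1-ρ^(K+1)) = (1-1.8125)/(1-1.8125^4) = -0.8125/-9.7923 = 0.08297
P_K = P₀×ρ^K = 0.082974 × 1.8125^3 = 0.082974 × 5.9543 = 0.4941
λ_eff = λ(1-P_K) = 11.6 × (1 - 0.49405) = 11.6 × 0.50595 = 5.8690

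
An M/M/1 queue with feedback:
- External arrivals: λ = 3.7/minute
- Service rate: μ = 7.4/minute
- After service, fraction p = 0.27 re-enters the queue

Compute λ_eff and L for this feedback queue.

Effective arrival rate: λ_eff = λ/(1-p) = 3.7/(1-0.27) = 3.7/0.73 = 5.0685
ρ = λ_eff/μ = 5.0685/7.4 = 0.68493
L = ρ/(1-ρ) = 0.68493/(1-0.68493) = 2.1739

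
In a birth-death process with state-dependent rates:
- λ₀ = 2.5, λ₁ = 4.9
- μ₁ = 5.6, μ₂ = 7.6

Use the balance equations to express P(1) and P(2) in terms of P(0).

Balance equations:
State 0: λ₀P₀ = μ₁P₁ → P₁ = (λ₀/μ₁)P₀ = (2.5/5.6)P₀ = 0.4464P₀
State 1: P₂ = (λ₀λ₁)/(μ₁μ₂)P₀ = (2.5×4.9)/(5.6×7.6)P₀ = 0.2878P₀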